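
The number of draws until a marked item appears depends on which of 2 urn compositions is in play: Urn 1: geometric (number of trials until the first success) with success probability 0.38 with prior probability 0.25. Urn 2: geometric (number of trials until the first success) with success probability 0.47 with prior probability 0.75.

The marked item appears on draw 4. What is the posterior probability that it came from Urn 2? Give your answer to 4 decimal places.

0.6986

P(component k | x) = π_k·f_k(x) / marginal(x), where marginal(x) = Σ_j π_j·f_j(x).
Evaluate each component's likelihood at the observed value:
  L_1 = 0.38·(1−0.38)^3 = 0.38·0.238328 = 0.0905646
  L_2 = 0.47·(1−0.47)^3 = 0.47·0.148877 = 0.0699722
Unnormalised posteriors:
  π_1·L_1 = 0.25 × 0.0905646 = 0.0226412
  π_2·L_2 = 0.75 × 0.0699722 = 0.0524791
Marginal: 0.0226412 + 0.0524791 = 0.0751203
Responsibility of Urn 2: 0.0524791 / 0.0751203 ≈ 0.6986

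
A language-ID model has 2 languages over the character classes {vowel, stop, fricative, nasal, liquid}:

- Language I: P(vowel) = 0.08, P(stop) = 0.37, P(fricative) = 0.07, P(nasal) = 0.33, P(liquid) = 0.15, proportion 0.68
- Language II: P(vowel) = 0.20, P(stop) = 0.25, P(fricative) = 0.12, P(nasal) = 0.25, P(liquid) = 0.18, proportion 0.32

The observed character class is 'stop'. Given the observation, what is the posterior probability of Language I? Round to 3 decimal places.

0.759

The responsibility of component k is P(Z=k) f_k(x) divided by Σ_j P(Z=j) f_j(x).
Categorical probabilities:
  f_I = P(stop | comp) = 0.37
  f_II = P(stop | comp) = 0.25
Prior × likelihood for each component:
  P(Z=I)·f_I = 0.68 × 0.37 = 0.2516
  P(Z=II)·f_II = 0.32 × 0.25 = 0.08
Sum: 0.2516 + 0.08 = 0.3316
So the posterior for Language I is 0.2516 / 0.3316 ≈ 0.759.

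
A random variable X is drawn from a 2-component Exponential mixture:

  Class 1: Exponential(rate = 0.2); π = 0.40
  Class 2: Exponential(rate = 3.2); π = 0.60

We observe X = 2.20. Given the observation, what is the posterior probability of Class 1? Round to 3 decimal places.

The responsibility of component k is π_k f_k(x) divided by Σ_j π_j f_j(x).
Component likelihoods at x = 2.20:
  p_1 = 0.128807
  p_2 = 0.0028036
Weight by the priors:
  π_1·p_1 = 0.40 × 0.128807 = 0.0515229
  π_2·p_2 = 0.60 × 0.0028036 = 0.00168216
Evidence: 0.0515229 + 0.00168216 = 0.0532051
P(Class 1 | 2.20) ≈ 0.968

0.968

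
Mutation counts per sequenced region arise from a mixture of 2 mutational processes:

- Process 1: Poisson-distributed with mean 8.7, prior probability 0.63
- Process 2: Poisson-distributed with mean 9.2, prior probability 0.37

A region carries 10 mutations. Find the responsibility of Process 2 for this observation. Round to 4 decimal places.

0.3838

Apply Bayes' rule: the posterior for each component is proportional to its prior times its likelihood at x.
Component likelihoods at x = 10 mutations:
  f_1 = 0.114043
  f_2 = 0.12095
Multiply by the mixture weights:
  π_1·f_1 = 0.63 × 0.114043 = 0.0718469
  π_2·f_2 = 0.37 × 0.12095 = 0.0447515
Evidence: 0.0718469 + 0.0447515 = 0.116598
P(Process 2 | 10 mutations) ≈ 0.3838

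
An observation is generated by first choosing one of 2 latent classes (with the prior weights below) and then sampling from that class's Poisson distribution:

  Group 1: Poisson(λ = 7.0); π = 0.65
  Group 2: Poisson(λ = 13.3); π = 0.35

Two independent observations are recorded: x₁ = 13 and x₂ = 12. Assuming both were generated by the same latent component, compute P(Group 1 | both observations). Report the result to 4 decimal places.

0.0559

The responsibility of component k is P(Z=k) f_k(x) divided by Σ_j P(Z=j) f_j(x).
Since both observations come from the same component, the likelihood for component k is f_k(x₁)·f_k(x₂).
  L_1 = [e^(−7.0)·7.0^13/13! = 0.0141884] × [0.0263498] = 0.000373862
  L_2 = [e^(−13.3)·13.3^13/13! = 0.109566] × [0.107094] = 0.0117338
Prior × likelihood for each component:
  P(Z=1)·L_1 = 0.65 × 0.000373862 = 0.00024301
  P(Z=2)·L_2 = 0.35 × 0.0117338 = 0.00410685
Sum: 0.00024301 + 0.00410685 = 0.00434986
So the posterior for Group 1 is 0.00024301 / 0.00434986 ≈ 0.0559.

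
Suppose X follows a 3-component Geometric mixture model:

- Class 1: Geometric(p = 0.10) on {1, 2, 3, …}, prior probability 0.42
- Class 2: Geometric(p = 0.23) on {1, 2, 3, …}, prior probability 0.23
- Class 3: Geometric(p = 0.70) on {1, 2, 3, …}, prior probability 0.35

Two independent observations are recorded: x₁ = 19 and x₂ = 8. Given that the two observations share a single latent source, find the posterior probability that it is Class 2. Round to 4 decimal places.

0.0554

Apply Bayes' rule: the posterior for each component is proportional to its prior times its likelihood at x.
Since both observations come from the same component, the likelihood for component k is f_k(x₁)·f_k(x₂).
  p_1 = [0.10·(1−0.10)^18 = 0.10·0.150095 = 0.0150095] × [0.0478297] = 0.000717898
  p_2 = [0.23·(1−0.23)^18 = 0.23·0.00905384 = 0.00208238] × [0.0369116] = 7.68641e-05
  p_3 = [0.70·(1−0.70)^18 = 0.70·3.8742e-10 = 2.71194e-10] × [0.00015309] = 4.15171e-14
Unnormalised posteriors:
  P(Z=1)·p_1 = 0.42 × 0.000717898 = 0.000301517
  P(Z=2)·p_2 = 0.23 × 7.68641e-05 = 1.76788e-05
  P(Z=3)·p_3 = 0.35 × 4.15171e-14 = 1.4531e-14
Denominator: 0.000301517 + 1.76788e-05 + 1.4531e-14 = 0.000319196
Responsibility of Class 2: 1.76788e-05 / 0.000319196 ≈ 0.0554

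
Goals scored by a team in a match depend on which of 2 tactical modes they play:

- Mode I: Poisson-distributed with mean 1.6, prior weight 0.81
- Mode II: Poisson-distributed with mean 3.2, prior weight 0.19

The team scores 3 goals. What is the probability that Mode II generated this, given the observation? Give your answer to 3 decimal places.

Posterior ∝ prior × likelihood, so P(k | x) ∝ π_k f_k(x); normalise over all components.
Component likelihoods at x = 3 goals:
  L_I = e^(−1.6)·1.6^3/3! = 0.137828
  L_II = e^(−3.2)·3.2^3/3! = 0.222616
Weight by the priors:
  π_I·L_I = 0.81 × 0.137828 = 0.111641
  π_II·L_II = 0.19 × 0.222616 = 0.042297
Evidence: 0.111641 + 0.042297 = 0.153938
P(Mode II | x) ≈ 0.275

0.275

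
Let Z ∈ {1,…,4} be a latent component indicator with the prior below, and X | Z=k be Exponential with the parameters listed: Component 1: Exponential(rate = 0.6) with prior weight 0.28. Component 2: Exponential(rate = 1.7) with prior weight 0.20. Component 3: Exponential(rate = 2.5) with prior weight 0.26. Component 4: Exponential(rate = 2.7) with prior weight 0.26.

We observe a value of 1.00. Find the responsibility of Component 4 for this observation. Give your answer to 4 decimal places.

0.1851

By Bayes' theorem, P(k | x) = π_k f_k(x) / Σ_j π_j f_j(x).
Exponential densities:
  p_1 = 0.6·e^(−0.6·1.00) = 0.6·e^(−0.6000) = 0.329287
  p_2 = 1.7·e^(−1.7·1.00) = 1.7·e^(−1.7000) = 0.310562
  p_3 = 2.5·e^(−2.5·1.00) = 2.5·e^(−2.5000) = 0.205212
  p_4 = 2.7·e^(−2.7·1.00) = 2.7·e^(−2.7000) = 0.181455
Multiply by the mixture weights:
  π_1·p_1 = 0.28 × 0.329287 = 0.0922004
  π_2·p_2 = 0.20 × 0.310562 = 0.0621124
  π_3·p_3 = 0.26 × 0.205212 = 0.0533552
  π_4·p_4 = 0.26 × 0.181455 = 0.0471783
Denominator: 0.0922004 + 0.0621124 + 0.0533552 + 0.0471783 = 0.254846
P(Component 4 | data) = 0.0471783 / 0.254846 ≈ 0.1851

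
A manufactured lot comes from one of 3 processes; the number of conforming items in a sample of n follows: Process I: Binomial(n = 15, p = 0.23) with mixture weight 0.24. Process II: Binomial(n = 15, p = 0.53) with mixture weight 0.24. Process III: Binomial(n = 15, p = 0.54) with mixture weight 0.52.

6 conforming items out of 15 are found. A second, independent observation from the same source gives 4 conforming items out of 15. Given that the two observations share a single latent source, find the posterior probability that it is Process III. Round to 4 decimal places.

0.2329

Posterior ∝ prior × likelihood, so P(k | x) ∝ π_k f_k(x); normalise over all components.
Since both observations come from the same component, the likelihood for component k is f_k(x₁)·f_k(x₂).
  f_I = [C(15,6)·0.23^6·0.77^9 = 5005·0.000148036·0.0951517 = 0.0704998] × [0.215497] = 0.0151925
  f_II = [C(15,6)·0.53^6·0.47^9 = 5005·0.0221644·0.00111913 = 0.124148] × [0.0266264] = 0.00330562
  f_III = [C(15,6)·0.54^6·0.46^9 = 5005·0.0247949·0.00092219 = 0.114442] × [0.0226487] = 0.00259198
Prior × likelihood for each component:
  π_I·f_I = 0.24 × 0.0151925 = 0.0036462
  π_II·f_II = 0.24 × 0.00330562 = 0.000793348
  π_III·f_III = 0.52 × 0.00259198 = 0.00134783
Denominator: 0.0036462 + 0.000793348 + 0.00134783 = 0.00578738
Responsibility of Process III: 0.00134783 / 0.00578738 ≈ 0.2329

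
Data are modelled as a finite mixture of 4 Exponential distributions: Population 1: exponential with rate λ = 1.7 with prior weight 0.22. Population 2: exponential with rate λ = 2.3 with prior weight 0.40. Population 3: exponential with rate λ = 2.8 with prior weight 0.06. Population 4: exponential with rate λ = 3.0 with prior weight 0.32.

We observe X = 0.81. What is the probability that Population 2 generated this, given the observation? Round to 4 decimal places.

0.4211

The responsibility of component k is π_k f_k(x) divided by Σ_j π_j f_j(x).
Component likelihoods at x = 0.81:
  p_1 = 0.428969
  p_2 = 0.356975
  p_3 = 0.289853
  p_4 = 0.26411
Weight by the priors:
  π_1·p_1 = 0.22 × 0.428969 = 0.0943731
  π_2·p_2 = 0.40 × 0.356975 = 0.14279
  π_3·p_3 = 0.06 × 0.289853 = 0.0173912
  π_4·p_4 = 0.32 × 0.26411 = 0.0845154
Sum: 0.0943731 + 0.14279 + 0.0173912 + 0.0845154 = 0.339069
Responsibility of Population 2: 0.14279 / 0.339069 ≈ 0.4211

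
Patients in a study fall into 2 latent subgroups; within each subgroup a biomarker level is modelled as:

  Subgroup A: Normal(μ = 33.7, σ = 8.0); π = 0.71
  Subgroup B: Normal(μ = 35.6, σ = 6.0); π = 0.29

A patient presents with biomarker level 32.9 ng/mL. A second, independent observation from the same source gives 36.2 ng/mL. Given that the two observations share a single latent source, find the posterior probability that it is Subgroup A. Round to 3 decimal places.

Apply Bayes' rule: the posterior for each component is proportional to its prior times its likelihood at x.
Since both observations come from the same component, the likelihood for component k is f_k(x₁)·f_k(x₂).
  f_A = [0.0496191] × [0.0474913] = 0.00235648
  f_B = [0.0600878] × [0.0661588] = 0.00397534
Weight by the priors:
  P(Z=A)·f_A = 0.71 × 0.00235648 = 0.0016731
  P(Z=B)·f_B = 0.29 × 0.00397534 = 0.00115285
Normaliser: 0.0016731 + 0.00115285 = 0.00282594
P(Subgroup A | x₁, x₂) = 0.0016731 / 0.00282594 ≈ 0.592

0.592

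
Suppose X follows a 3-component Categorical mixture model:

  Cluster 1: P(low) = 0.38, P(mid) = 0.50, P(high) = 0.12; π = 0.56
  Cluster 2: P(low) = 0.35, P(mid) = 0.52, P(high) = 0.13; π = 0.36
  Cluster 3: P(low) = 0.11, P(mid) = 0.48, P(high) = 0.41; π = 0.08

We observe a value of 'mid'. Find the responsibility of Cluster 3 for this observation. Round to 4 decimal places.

0.0759

The responsibility of component k is P(Z=k) f_k(x) divided by Σ_j P(Z=j) f_j(x).
Component likelihoods at x = 'mid':
  f_1 = P(mid | comp) = 0.50
  f_2 = P(mid | comp) = 0.52
  f_3 = P(mid | comp) = 0.48
Unnormalised posteriors:
  P(Z=1)·f_1 = 0.56 × 0.5 = 0.28
  P(Z=2)·f_2 = 0.36 × 0.52 = 0.1872
  P(Z=3)·f_3 = 0.08 × 0.48 = 0.0384
Marginal: 0.28 + 0.1872 + 0.0384 = 0.5056
P(Cluster 3 | the observation) ≈ 0.0759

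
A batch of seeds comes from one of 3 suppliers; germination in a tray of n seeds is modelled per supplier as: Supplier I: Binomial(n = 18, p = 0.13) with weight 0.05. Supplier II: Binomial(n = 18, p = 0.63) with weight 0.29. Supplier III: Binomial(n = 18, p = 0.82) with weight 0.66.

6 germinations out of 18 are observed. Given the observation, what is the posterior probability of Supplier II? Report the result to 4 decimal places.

0.7235

P(component k | x) = π_k·f_k(x) / marginal(x), where marginal(x) = Σ_j π_j·f_j(x).
Evaluate each component's likelihood at the observed value:
  L_I = C(18,6)·0.13^6·0.87^12 = 18564·4.82681e-06·0.188032 = 0.0168486
  L_II = C(18,6)·0.63^6·0.37^12 = 18564·0.0625235·6.58295e-06 = 0.00764074
  L_III = C(18,6)·0.82^6·0.18^12 = 18564·0.304007·1.15683e-09 = 6.52867e-06
Weight by the priors:
  π_I·L_I = 0.05 × 0.0168486 = 0.000842428
  π_II·L_II = 0.29 × 0.00764074 = 0.00221582
  π_III·L_III = 0.66 × 6.52867e-06 = 4.30892e-06
Marginal: 0.000842428 + 0.00221582 + 4.30892e-06 = 0.00306255
Responsibility of Supplier II: 0.00221582 / 0.00306255 ≈ 0.7235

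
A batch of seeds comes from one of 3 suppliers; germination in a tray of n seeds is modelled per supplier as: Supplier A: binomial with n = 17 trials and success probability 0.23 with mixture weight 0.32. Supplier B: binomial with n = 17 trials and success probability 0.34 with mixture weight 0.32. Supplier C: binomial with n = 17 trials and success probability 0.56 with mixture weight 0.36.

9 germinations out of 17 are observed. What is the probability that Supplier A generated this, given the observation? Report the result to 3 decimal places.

0.020

Apply Bayes' rule: the posterior for each component is proportional to its prior times its likelihood at x.
Evaluate each component's likelihood at the observed value:
  L_A = 0.0054108
  L_B = 0.0531431
  L_C = 0.184969
Unnormalised posteriors:
  π_A·L_A = 0.32 × 0.0054108 = 0.00173146
  π_B·L_B = 0.32 × 0.0531431 = 0.0170058
  π_C·L_C = 0.36 × 0.184969 = 0.0665888
Denominator: 0.00173146 + 0.0170058 + 0.0665888 = 0.085326
Responsibility of Supplier A: 0.00173146 / 0.085326 ≈ 0.020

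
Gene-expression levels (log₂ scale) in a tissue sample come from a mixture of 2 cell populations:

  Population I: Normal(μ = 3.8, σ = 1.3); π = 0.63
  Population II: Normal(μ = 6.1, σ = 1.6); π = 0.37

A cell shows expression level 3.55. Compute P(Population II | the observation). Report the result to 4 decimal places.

0.1201

Posterior ∝ prior × likelihood, so P(k | x) ∝ π_k f_k(x); normalise over all components.
Normal densities:
  L_I = (1/(1.3·√(2π)))·exp(−(3.55−3.8)²/(2·1.3²)) = 0.306879·exp(-0.01849) = 0.301256
  L_II = (1/(1.6·√(2π)))·exp(−(3.55−6.1)²/(2·1.6²)) = 0.249339·exp(-1.27002) = 0.0700209
Prior × likelihood for each component:
  π_I·L_I = 0.63 × 0.301256 = 0.189791
  π_II·L_II = 0.37 × 0.0700209 = 0.0259077
Normaliser: 0.189791 + 0.0259077 = 0.215699
P(Population II | data) = 0.0259077 / 0.215699 ≈ 0.1201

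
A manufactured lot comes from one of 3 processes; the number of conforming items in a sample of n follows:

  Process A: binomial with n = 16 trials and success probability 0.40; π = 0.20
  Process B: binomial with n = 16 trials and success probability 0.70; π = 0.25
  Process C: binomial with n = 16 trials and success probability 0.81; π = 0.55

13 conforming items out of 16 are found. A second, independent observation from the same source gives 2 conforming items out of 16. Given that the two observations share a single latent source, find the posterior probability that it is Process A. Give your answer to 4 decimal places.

0.9592

The responsibility of component k is P(Z=k) f_k(x) divided by Σ_j P(Z=j) f_j(x).
Since both observations come from the same component, the likelihood for component k is f_k(x₁)·f_k(x₂).
  p_A = [0.000811749] × [0.0150459] = 1.22135e-05
  p_B = [0.146496] × [2.81239e-06] = 4.12004e-07
  p_C = [0.248173] × [6.29074e-09] = 1.56119e-09
Unnormalised posteriors:
  P(Z=A)·p_A = 0.20 × 1.22135e-05 = 2.4427e-06
  P(Z=B)·p_B = 0.25 × 4.12004e-07 = 1.03001e-07
  P(Z=C)·p_C = 0.55 × 1.56119e-09 = 8.58655e-10
Marginal: 2.4427e-06 + 1.03001e-07 + 8.58655e-10 = 2.54656e-06
P(Process A | data) ≈ 0.9592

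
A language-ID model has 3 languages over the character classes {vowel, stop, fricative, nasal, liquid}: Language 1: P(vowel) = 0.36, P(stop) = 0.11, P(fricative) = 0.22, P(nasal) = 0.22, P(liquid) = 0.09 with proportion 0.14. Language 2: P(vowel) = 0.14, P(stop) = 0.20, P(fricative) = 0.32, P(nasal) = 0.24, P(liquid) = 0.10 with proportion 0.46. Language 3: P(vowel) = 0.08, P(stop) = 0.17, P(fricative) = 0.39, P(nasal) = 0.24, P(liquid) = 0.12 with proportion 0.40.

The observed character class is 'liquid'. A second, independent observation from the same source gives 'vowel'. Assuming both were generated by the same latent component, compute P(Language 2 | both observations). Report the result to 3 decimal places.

The responsibility of component k is π_k f_k(x) divided by Σ_j π_j f_j(x).
Since both observations come from the same component, the likelihood for component k is f_k(x₁)·f_k(x₂).
  p_1 = [0.09] × [0.36] = 0.0324
  p_2 = [0.1] × [0.14] = 0.014
  p_3 = [0.12] × [0.08] = 0.0096
Weight by the priors:
  π_1·p_1 = 0.14 × 0.0324 = 0.004536
  π_2·p_2 = 0.46 × 0.014 = 0.00644
  π_3·p_3 = 0.40 × 0.0096 = 0.00384
Evidence: 0.004536 + 0.00644 + 0.00384 = 0.014816
P(Language 2 | x₁, x₂) ≈ 0.435

0.435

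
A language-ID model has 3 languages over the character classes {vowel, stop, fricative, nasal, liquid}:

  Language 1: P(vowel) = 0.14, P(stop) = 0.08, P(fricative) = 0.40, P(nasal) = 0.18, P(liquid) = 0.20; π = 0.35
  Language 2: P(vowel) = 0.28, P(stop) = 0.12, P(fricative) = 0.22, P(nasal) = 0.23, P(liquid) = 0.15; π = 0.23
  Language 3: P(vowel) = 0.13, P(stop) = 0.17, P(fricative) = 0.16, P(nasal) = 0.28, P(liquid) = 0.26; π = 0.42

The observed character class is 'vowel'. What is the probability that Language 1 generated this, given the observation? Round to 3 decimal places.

The responsibility of component k is π_k f_k(x) divided by Σ_j π_j f_j(x).
Evaluate each component's likelihood at the observed value:
  p_1 = P(vowel | comp) = 0.14
  p_2 = P(vowel | comp) = 0.28
  p_3 = P(vowel | comp) = 0.13
Weight by the priors:
  π_1·p_1 = 0.35 × 0.14 = 0.049
  π_2·p_2 = 0.23 × 0.28 = 0.0644
  π_3·p_3 = 0.42 × 0.13 = 0.0546
Denominator: 0.049 + 0.0644 + 0.0546 = 0.168
P(Language 1 | data) ≈ 0.292

0.292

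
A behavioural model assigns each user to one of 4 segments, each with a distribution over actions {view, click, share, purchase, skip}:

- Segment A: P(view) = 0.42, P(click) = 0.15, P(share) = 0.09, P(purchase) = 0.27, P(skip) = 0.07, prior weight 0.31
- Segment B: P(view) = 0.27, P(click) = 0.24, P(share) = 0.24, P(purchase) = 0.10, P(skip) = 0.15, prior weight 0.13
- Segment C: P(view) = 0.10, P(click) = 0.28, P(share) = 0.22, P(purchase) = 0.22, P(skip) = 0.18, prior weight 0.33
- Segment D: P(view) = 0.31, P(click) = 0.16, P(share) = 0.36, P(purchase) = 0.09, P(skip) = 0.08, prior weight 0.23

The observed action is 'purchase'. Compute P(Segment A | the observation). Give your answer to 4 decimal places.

Apply Bayes' rule: the posterior for each component is proportional to its prior times its likelihood at x.
Component likelihoods at x = 'purchase':
  p_A = P(purchase | comp) = 0.27
  p_B = P(purchase | comp) = 0.10
  p_C = P(purchase | comp) = 0.22
  p_D = P(purchase | comp) = 0.09
Multiply by the mixture weights:
  π_A·p_A = 0.31 × 0.27 = 0.0837
  π_B·p_B = 0.13 × 0.1 = 0.013
  π_C·p_C = 0.33 × 0.22 = 0.0726
  π_D·p_D = 0.23 × 0.09 = 0.0207
Denominator: 0.0837 + 0.013 + 0.0726 + 0.0207 = 0.19
Responsibility of Segment A: 0.0837 / 0.19 ≈ 0.4405

0.4405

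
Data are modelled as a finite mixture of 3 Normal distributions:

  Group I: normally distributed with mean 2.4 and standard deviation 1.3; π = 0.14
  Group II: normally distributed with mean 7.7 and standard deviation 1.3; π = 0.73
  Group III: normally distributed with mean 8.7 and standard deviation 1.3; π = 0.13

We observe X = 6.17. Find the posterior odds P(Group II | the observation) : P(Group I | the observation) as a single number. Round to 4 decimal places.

Posterior odds = (π_i f_i(x)) / (π_j f_j(x)); the normalising sum cancels.
Evaluate each component's likelihood at the observed value:
  L_I = 0.00457887
  L_II = 0.153527
  L_III = 0.0461868
Odds = (0.73/0.14) × (0.153527/0.00457887) = 5.21429 × 33.5295 ≈ 174.8325

174.8325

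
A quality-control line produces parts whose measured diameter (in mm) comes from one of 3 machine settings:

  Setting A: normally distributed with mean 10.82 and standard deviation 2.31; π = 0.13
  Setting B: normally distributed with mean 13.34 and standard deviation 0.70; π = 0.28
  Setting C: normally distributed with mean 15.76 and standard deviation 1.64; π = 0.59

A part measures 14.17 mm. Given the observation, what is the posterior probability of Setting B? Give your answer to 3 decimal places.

By Bayes' theorem, P(k | x) = π_k f_k(x) / Σ_j π_j f_j(x).
Evaluate each component's likelihood at the observed value:
  L_A = 0.0603406
  L_B = 0.282176
  L_C = 0.15204
Prior × likelihood for each component:
  π_A·L_A = 0.13 × 0.0603406 = 0.00784428
  π_B·L_B = 0.28 × 0.282176 = 0.0790094
  π_C·L_C = 0.59 × 0.15204 = 0.0897036
Evidence: 0.00784428 + 0.0790094 + 0.0897036 = 0.176557
So the posterior for Setting B is 0.0790094 / 0.176557 ≈ 0.448.

0.448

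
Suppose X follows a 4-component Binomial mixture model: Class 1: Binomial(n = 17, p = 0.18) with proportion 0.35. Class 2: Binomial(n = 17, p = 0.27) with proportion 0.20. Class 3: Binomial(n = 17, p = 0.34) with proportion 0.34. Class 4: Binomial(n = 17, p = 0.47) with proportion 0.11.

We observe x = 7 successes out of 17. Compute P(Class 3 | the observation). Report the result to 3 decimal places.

0.564

Apply Bayes' rule: the posterior for each component is proportional to its prior times its likelihood at x.
Evaluate each component's likelihood at the observed value:
  p_1 = C(17,7)·0.18^7·0.82^10 = 19448·6.1222e-06·0.137448 = 0.0163652
  p_2 = C(17,7)·0.27^7·0.73^10 = 19448·0.000104604·0.0429763 = 0.0874279
  p_3 = C(17,7)·0.34^7·0.66^10 = 19448·0.000525234·0.0156834 = 0.160202
  p_4 = C(17,7)·0.47^7·0.53^10 = 19448·0.00506623·0.00174887 = 0.172313
Prior × likelihood for each component:
  π_1·p_1 = 0.35 × 0.0163652 = 0.00572782
  π_2·p_2 = 0.20 × 0.0874279 = 0.0174856
  π_3·p_3 = 0.34 × 0.160202 = 0.0544685
  π_4·p_4 = 0.11 × 0.172313 = 0.0189545
Normaliser: 0.00572782 + 0.0174856 + 0.0544685 + 0.0189545 = 0.0966364
Responsibility of Class 3: 0.0544685 / 0.0966364 ≈ 0.564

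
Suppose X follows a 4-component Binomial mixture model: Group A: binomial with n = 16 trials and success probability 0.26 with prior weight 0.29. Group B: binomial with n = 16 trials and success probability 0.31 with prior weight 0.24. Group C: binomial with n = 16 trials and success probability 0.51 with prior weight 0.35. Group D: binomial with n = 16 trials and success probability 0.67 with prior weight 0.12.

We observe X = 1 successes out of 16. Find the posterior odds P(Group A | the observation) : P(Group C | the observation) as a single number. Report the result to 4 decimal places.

Since P(k|x) ∝ π_k f_k(x), the posterior odds are π_i f_i(x) / (π_j f_j(x)).
Component likelihoods at x = 1 successes out of 16:
  f_A = 0.0454537
  f_B = 0.0189766
  f_C = 0.000183921
  f_D = 6.42545e-07
0.0131816 / 6.43724e-05 ≈ 204.7707

204.7707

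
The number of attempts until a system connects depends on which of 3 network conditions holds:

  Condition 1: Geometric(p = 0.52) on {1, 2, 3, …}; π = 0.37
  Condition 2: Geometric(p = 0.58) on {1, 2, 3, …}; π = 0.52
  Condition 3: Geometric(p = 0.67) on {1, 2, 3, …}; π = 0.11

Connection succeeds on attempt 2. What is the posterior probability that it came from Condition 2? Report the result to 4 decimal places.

0.5205

By Bayes' theorem, P(k | x) = w_k f_k(x) / Σ_j w_j f_j(x).
Evaluate each component's likelihood at the observed value:
  L_1 = 0.2496
  L_2 = 0.2436
  L_3 = 0.2211
Weight by the priors:
  w_1·L_1 = 0.37 × 0.2496 = 0.092352
  w_2·L_2 = 0.52 × 0.2436 = 0.126672
  w_3·L_3 = 0.11 × 0.2211 = 0.024321
Marginal: 0.092352 + 0.126672 + 0.024321 = 0.243345
P(Condition 2 | data) ≈ 0.5205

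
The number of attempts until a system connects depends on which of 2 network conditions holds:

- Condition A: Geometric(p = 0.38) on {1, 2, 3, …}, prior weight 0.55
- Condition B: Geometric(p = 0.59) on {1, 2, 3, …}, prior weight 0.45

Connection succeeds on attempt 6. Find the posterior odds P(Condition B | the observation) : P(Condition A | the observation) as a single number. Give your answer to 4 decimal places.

0.1606

Only the two components matter; the odds are (π_i f_i(x)) / (π_j f_j(x)).
Evaluate each component's likelihood at the observed value:
  f_A = 0.38·(1−0.38)^5 = 0.38·0.0916133 = 0.034813
  f_B = 0.59·(1−0.59)^5 = 0.59·0.0115856 = 0.00683552
0.00307598 / 0.0191472 ≈ 0.1606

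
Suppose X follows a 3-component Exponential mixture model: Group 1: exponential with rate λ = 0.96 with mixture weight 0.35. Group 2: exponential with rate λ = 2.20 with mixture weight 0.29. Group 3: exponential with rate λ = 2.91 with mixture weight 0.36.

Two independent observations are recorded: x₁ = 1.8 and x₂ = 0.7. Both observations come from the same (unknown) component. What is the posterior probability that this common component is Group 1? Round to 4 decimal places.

Apply Bayes' rule: the posterior for each component is proportional to its prior times its likelihood at x.
Since both observations come from the same component, the likelihood for component k is f_k(x₁)·f_k(x₂).
  f_1 = [0.96·e^(−0.96·1.8) = 0.96·e^(−1.7280) = 0.170534] × [0.490259] = 0.0836057
  f_2 = [2.20·e^(−2.20·1.8) = 2.20·e^(−3.9600) = 0.0419389] × [0.471638] = 0.01978
  f_3 = [2.91·e^(−2.91·1.8) = 2.91·e^(−5.2380) = 0.0154546] × [0.37952] = 0.00586535
Multiply by the mixture weights:
  P(Z=1)·f_1 = 0.35 × 0.0836057 = 0.029262
  P(Z=2)·f_2 = 0.29 × 0.01978 = 0.00573619
  P(Z=3)·f_3 = 0.36 × 0.00586535 = 0.00211152
Sum: 0.029262 + 0.00573619 + 0.00211152 = 0.0371097
P(Group 1 | x) ≈ 0.7885

0.7885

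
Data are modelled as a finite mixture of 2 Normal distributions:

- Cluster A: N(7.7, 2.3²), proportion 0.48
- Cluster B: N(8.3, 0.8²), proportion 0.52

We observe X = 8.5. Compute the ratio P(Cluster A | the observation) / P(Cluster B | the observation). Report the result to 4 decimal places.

0.3118

The posterior odds equal the prior odds times the likelihood ratio: (π_i/π_j)·(f_i(x)/f_j(x)).
Component likelihoods at x = 8.5:
  f_A = (1/(2.3·√(2π)))·exp(−(8.5−7.7)²/(2·2.3²)) = 0.173453·exp(-0.06049) = 0.163272
  f_B = (1/(0.8·√(2π)))·exp(−(8.5−8.3)²/(2·0.8²)) = 0.498678·exp(-0.03125) = 0.483335
Odds = (0.48/0.52) × (0.163272/0.483335) = 0.923077 × 0.337802 ≈ 0.3118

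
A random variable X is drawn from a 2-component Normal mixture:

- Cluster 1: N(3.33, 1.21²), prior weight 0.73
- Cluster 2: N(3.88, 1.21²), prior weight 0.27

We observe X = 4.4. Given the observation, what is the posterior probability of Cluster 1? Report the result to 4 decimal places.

0.6673

P(component k | x) = π_k·f_k(x) / marginal(x), where marginal(x) = Σ_j π_j·f_j(x).
Evaluate each component's likelihood at the observed value:
  f_1 = (1/(1.21·√(2π)))·exp(−(4.4−3.33)²/(2·1.21²)) = 0.329704·exp(-0.39099) = 0.223007
  f_2 = (1/(1.21·√(2π)))·exp(−(4.4−3.88)²/(2·1.21²)) = 0.329704·exp(-0.09234) = 0.300622
Prior × likelihood for each component:
  π_1·f_1 = 0.73 × 0.223007 = 0.162795
  π_2·f_2 = 0.27 × 0.300622 = 0.0811679
Normaliser: 0.162795 + 0.0811679 = 0.243963
Responsibility of Cluster 1: 0.162795 / 0.243963 ≈ 0.6673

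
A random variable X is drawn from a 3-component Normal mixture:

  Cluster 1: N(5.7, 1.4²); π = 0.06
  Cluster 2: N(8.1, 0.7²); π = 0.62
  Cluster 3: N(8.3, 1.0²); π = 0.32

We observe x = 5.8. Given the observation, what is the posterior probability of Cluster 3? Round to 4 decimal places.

0.2312

By Bayes' theorem, P(k | x) = w_k f_k(x) / Σ_j w_j f_j(x).
Evaluate each component's likelihood at the observed value:
  p_1 = 0.284233
  p_2 = 0.00257934
  p_3 = 0.0175283
Multiply by the mixture weights:
  w_1·p_1 = 0.06 × 0.284233 = 0.017054
  w_2·p_2 = 0.62 × 0.00257934 = 0.00159919
  w_3·p_3 = 0.32 × 0.0175283 = 0.00560906
Sum: 0.017054 + 0.00159919 + 0.00560906 = 0.0242622
P(Cluster 3 | data) = 0.00560906 / 0.0242622 ≈ 0.2312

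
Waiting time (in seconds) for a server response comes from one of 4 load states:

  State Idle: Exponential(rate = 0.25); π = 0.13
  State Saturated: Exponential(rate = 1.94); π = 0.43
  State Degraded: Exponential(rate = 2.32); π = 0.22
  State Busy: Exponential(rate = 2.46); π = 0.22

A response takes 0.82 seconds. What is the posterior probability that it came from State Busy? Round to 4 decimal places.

The responsibility of component k is P(Z=k) f_k(x) divided by Σ_j P(Z=j) f_j(x).
Exponential densities:
  p_Idle = 0.25·e^(−0.25·0.82) = 0.25·e^(−0.2050) = 0.203662
  p_Saturated = 1.94·e^(−1.94·0.82) = 1.94·e^(−1.5908) = 0.395299
  p_Degraded = 2.32·e^(−2.32·0.82) = 2.32·e^(−1.9024) = 0.346167
  p_Busy = 2.46·e^(−2.46·0.82) = 2.46·e^(−2.0172) = 0.327247
Multiply by the mixture weights:
  P(Z=Idle)·p_Idle = 0.13 × 0.203662 = 0.026476
  P(Z=Saturated)·p_Saturated = 0.43 × 0.395299 = 0.169979
  P(Z=Degraded)·p_Degraded = 0.22 × 0.346167 = 0.0761568
  P(Z=Busy)·p_Busy = 0.22 × 0.327247 = 0.0719944
Normaliser: 0.026476 + 0.169979 + 0.0761568 + 0.0719944 = 0.344606
Responsibility of State Busy: 0.0719944 / 0.344606 ≈ 0.2089

0.2089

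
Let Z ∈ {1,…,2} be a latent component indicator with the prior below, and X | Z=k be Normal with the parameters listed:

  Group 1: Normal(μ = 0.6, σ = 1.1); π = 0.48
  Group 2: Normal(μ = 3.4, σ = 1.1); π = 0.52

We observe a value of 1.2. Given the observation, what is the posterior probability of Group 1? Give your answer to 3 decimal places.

0.855

By Bayes' theorem, P(k | x) = P(Z=k) f_k(x) / Σ_j P(Z=j) f_j(x).
Evaluate each component's likelihood at the observed value:
  f_1 = (1/(1.1·√(2π)))·exp(−(1.2−0.6)²/(2·1.1²)) = 0.362675·exp(-0.14876) = 0.312544
  f_2 = (1/(1.1·√(2π)))·exp(−(1.2−3.4)²/(2·1.1²)) = 0.362675·exp(-2.00000) = 0.0490827
Unnormalised posteriors:
  P(Z=1)·f_1 = 0.48 × 0.312544 = 0.150021
  P(Z=2)·f_2 = 0.52 × 0.0490827 = 0.025523
Normaliser: 0.150021 + 0.025523 = 0.175544
Responsibility of Group 1: 0.150021 / 0.175544 ≈ 0.855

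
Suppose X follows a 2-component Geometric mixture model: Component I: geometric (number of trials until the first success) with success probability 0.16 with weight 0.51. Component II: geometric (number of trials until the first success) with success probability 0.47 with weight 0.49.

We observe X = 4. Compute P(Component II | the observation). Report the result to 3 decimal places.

P(component k | x) = π_k·f_k(x) / marginal(x), where marginal(x) = Σ_j π_j·f_j(x).
Component likelihoods at x = 4:
  L_I = 0.0948326
  L_II = 0.0699722
Multiply by the mixture weights:
  π_I·L_I = 0.51 × 0.0948326 = 0.0483646
  π_II·L_II = 0.49 × 0.0699722 = 0.0342864
Marginal: 0.0483646 + 0.0342864 = 0.082651
So the posterior for Component II is 0.0342864 / 0.082651 ≈ 0.415.

0.415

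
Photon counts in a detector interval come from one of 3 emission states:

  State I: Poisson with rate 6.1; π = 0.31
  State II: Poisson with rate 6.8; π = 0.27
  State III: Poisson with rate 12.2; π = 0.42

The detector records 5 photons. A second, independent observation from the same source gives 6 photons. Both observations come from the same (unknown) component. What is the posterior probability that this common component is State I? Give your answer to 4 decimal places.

0.5802

Posterior ∝ prior × likelihood, so P(k | x) ∝ w_k f_k(x); normalise over all components.
Since both observations come from the same component, the likelihood for component k is f_k(x₁)·f_k(x₂).
  p_I = [e^(−6.1)·6.1^5/5! = 0.15786] × [0.160491] = 0.025335
  p_II = [e^(−6.8)·6.8^5/5! = 0.134946] × [0.152939] = 0.0206386
  p_III = [e^(−12.2)·12.2^5/5! = 0.0113299] × [0.0230374] = 0.000261011
Weight by the priors:
  w_I·p_I = 0.31 × 0.025335 = 0.00785387
  w_II·p_II = 0.27 × 0.0206386 = 0.00557241
  w_III·p_III = 0.42 × 0.000261011 = 0.000109625
Normaliser: 0.00785387 + 0.00557241 + 0.000109625 = 0.0135359
P(State I | x₁,x₂) ≈ 0.5802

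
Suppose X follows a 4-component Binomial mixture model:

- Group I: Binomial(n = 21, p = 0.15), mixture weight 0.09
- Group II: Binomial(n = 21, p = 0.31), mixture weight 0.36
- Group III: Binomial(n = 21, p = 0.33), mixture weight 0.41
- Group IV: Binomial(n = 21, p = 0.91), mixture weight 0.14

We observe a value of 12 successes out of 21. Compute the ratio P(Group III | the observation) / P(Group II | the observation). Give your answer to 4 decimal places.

1.8507

Since P(k|x) ∝ π_k f_k(x), the posterior odds are π_i f_i(x) / (π_j f_j(x)).
Binomial probabilities:
  f_I = 8.83302e-06
  f_II = 0.00820779
  f_III = 0.0133378
  f_IV = 3.67217e-05
Posterior odds = (π_III·f_III) / (π_II·f_II) = (0.41·0.0133378) / (0.36·0.00820779) = 0.0054685 / 0.0029548 ≈ 1.8507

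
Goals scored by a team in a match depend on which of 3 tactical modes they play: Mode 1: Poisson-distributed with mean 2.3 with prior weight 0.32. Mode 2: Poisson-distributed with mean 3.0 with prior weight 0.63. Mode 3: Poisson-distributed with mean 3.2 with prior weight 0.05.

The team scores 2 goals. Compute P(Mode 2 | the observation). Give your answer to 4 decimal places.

The responsibility of component k is π_k f_k(x) divided by Σ_j π_j f_j(x).
Evaluate each component's likelihood at the observed value:
  p_1 = e^(−2.3)·2.3^2/2! = 0.265185
  p_2 = e^(−3.0)·3.0^2/2! = 0.224042
  p_3 = e^(−3.2)·3.2^2/2! = 0.208702
Unnormalised posteriors:
  π_1·p_1 = 0.32 × 0.265185 = 0.0848591
  π_2·p_2 = 0.63 × 0.224042 = 0.141146
  π_3·p_3 = 0.05 × 0.208702 = 0.0104351
Marginal: 0.0848591 + 0.141146 + 0.0104351 = 0.236441
P(Mode 2 | 2 goals) ≈ 0.5970

0.5970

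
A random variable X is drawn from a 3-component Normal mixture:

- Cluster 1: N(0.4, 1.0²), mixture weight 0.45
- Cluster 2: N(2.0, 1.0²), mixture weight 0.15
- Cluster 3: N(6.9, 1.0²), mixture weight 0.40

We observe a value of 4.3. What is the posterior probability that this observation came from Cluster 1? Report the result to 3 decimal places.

0.009

Apply Bayes' rule: the posterior for each component is proportional to its prior times its likelihood at x.
Evaluate each component's likelihood at the observed value:
  f_1 = (1/(1.0·√(2π)))·exp(−(4.3−0.4)²/(2·1.0²)) = 0.398942·exp(-7.60500) = 0.000198655
  f_2 = (1/(1.0·√(2π)))·exp(−(4.3−2.0)²/(2·1.0²)) = 0.398942·exp(-2.64500) = 0.028327
  f_3 = (1/(1.0·√(2π)))·exp(−(4.3−6.9)²/(2·1.0²)) = 0.398942·exp(-3.38000) = 0.013583
Multiply by the mixture weights:
  π_1·f_1 = 0.45 × 0.000198655 = 8.9395e-05
  π_2·f_2 = 0.15 × 0.028327 = 0.00424906
  π_3·f_3 = 0.40 × 0.013583 = 0.00543319
Denominator: 8.9395e-05 + 0.00424906 + 0.00543319 = 0.00977164
So the posterior for Cluster 1 is 8.9395e-05 / 0.00977164 ≈ 0.009.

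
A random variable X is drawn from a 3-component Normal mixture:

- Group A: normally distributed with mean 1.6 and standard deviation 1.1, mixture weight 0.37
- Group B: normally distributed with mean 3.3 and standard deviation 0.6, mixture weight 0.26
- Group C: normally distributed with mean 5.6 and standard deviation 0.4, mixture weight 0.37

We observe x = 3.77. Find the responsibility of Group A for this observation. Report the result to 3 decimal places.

0.131

P(component k | x) = π_k·f_k(x) / marginal(x), where marginal(x) = Σ_j π_j·f_j(x).
Component likelihoods at x = 3.77:
  L_A = (1/(1.1·√(2π)))·exp(−(3.77−1.6)²/(2·1.1²)) = 0.362675·exp(-1.94583) = 0.051815
  L_B = (1/(0.6·√(2π)))·exp(−(3.77−3.3)²/(2·0.6²)) = 0.664904·exp(-0.30681) = 0.489232
  L_C = (1/(0.4·√(2π)))·exp(−(3.77−5.6)²/(2·0.4²)) = 0.997356·exp(-10.46531) = 2.8433e-05
Weight by the priors:
  π_A·L_A = 0.37 × 0.051815 = 0.0191716
  π_B·L_B = 0.26 × 0.489232 = 0.1272
  π_C·L_C = 0.37 × 2.8433e-05 = 1.05202e-05
Sum: 0.0191716 + 0.1272 + 1.05202e-05 = 0.146382
Responsibility of Group A: 0.0191716 / 0.146382 ≈ 0.131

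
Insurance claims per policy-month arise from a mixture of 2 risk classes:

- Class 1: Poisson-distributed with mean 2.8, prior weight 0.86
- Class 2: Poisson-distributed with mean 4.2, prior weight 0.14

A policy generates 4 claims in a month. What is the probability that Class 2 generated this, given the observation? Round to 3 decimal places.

0.169

By Bayes' theorem, P(k | x) = P(Z=k) f_k(x) / Σ_j P(Z=j) f_j(x).
Poisson probabilities:
  p_1 = e^(−2.8)·2.8^4/4! = 0.155739
  p_2 = e^(−4.2)·4.2^4/4! = 0.194424
Multiply by the mixture weights:
  P(Z=1)·p_1 = 0.86 × 0.155739 = 0.133935
  P(Z=2)·p_2 = 0.14 × 0.194424 = 0.0272193
Denominator: 0.133935 + 0.0272193 = 0.161155
P(Class 2 | 4 claims) ≈ 0.169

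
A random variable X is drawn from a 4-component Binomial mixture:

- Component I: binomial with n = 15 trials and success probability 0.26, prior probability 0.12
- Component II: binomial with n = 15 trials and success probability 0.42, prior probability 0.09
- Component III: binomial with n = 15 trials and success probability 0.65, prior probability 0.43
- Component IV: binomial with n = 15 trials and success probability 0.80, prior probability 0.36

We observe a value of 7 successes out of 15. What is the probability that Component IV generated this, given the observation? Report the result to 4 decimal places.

0.0228

The responsibility of component k is w_k f_k(x) divided by Σ_j w_j f_j(x).
Component likelihoods at x = 7 successes out of 15:
  L_I = C(15,7)·0.26^7·0.74^8 = 6435·8.03181e-05·0.0899195 = 0.0464746
  L_II = C(15,7)·0.42^7·0.58^8 = 6435·0.00230539·0.0128063 = 0.189984
  L_III = C(15,7)·0.65^7·0.35^8 = 6435·0.0490223·0.000225188 = 0.0710373
  L_IV = C(15,7)·0.80^7·0.20^8 = 6435·0.209715·2.56e-06 = 0.00345476
Prior × likelihood for each component:
  w_I·L_I = 0.12 × 0.0464746 = 0.00557695
  w_II·L_II = 0.09 × 0.189984 = 0.0170986
  w_III·L_III = 0.43 × 0.0710373 = 0.030546
  w_IV·L_IV = 0.36 × 0.00345476 = 0.00124372
Denominator: 0.00557695 + 0.0170986 + 0.030546 + 0.00124372 = 0.0544653
P(Component IV | x) = 0.00124372 / 0.0544653 ≈ 0.0228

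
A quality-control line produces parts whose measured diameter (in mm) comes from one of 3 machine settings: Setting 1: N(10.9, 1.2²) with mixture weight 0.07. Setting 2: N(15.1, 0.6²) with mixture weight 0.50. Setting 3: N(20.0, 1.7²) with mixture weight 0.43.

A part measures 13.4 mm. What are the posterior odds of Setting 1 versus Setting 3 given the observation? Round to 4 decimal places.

Since P(k|x) ∝ P(Z=k) f_k(x), the posterior odds are P(Z=i) f_i(x) / (P(Z=j) f_j(x)).
Normal densities:
  p_1 = 0.0379533
  p_2 = 0.0120102
  p_3 = 0.000125162
0.00265673 / 5.38198e-05 ≈ 49.3634

49.3634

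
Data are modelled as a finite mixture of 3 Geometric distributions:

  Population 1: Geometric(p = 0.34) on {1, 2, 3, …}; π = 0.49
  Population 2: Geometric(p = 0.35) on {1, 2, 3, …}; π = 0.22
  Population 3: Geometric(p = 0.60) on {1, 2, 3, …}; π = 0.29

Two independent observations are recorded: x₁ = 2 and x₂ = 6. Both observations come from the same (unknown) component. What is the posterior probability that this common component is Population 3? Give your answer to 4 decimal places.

0.0599

Apply Bayes' rule: the posterior for each component is proportional to its prior times its likelihood at x.
Since both observations come from the same component, the likelihood for component k is f_k(x₁)·f_k(x₂).
  p_1 = [0.34·(1−0.34)^1 = 0.34·0.66 = 0.2244] × [0.0425793] = 0.0095548
  p_2 = [0.35·(1−0.35)^1 = 0.35·0.65 = 0.2275] × [0.0406102] = 0.00923881
  p_3 = [0.60·(1−0.60)^1 = 0.60·0.4 = 0.24] × [0.006144] = 0.00147456
Unnormalised posteriors:
  w_1·p_1 = 0.49 × 0.0095548 = 0.00468185
  w_2·p_2 = 0.22 × 0.00923881 = 0.00203254
  w_3·p_3 = 0.29 × 0.00147456 = 0.000427622
Denominator: 0.00468185 + 0.00203254 + 0.000427622 = 0.00714201
P(Population 3 | x₁,x₂) ≈ 0.0599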